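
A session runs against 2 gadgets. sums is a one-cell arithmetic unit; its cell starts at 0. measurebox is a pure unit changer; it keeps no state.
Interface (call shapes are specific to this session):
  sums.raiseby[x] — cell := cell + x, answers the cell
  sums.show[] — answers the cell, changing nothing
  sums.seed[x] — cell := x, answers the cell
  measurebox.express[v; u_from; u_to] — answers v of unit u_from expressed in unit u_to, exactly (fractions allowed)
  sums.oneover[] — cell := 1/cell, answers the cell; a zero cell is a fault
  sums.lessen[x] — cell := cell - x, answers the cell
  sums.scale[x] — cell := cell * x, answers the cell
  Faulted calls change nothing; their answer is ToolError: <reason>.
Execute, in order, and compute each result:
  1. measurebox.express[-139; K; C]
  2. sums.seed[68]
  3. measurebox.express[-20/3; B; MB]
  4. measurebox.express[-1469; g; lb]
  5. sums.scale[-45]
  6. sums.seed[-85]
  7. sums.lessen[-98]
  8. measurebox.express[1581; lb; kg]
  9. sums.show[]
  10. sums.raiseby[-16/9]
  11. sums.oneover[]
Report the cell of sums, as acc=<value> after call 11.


;; measurebox.express(v: -139, u_from: K, u_to: C) => -8243/20
;; sums.seed(x: 68) => 68
;; measurebox.express(v: -20/3, u_from: B, u_to: MB) => -1/150000
;; measurebox.express(v: -1469, u_from: g, u_to: lb) => -146900000/45359237
;; sums.scale(x: -45) => -3060
;; sums.seed(x: -85) => -85
;; sums.lessen(x: -98) => 13
;; measurebox.express(v: 1581, u_from: lb, u_to: kg) => 71712953697/100000000
;; sums.show() => 13
;; sums.raiseby(x: -16/9) => 101/9
;; sums.oneover() => 9/101

Answer: acc=9/101


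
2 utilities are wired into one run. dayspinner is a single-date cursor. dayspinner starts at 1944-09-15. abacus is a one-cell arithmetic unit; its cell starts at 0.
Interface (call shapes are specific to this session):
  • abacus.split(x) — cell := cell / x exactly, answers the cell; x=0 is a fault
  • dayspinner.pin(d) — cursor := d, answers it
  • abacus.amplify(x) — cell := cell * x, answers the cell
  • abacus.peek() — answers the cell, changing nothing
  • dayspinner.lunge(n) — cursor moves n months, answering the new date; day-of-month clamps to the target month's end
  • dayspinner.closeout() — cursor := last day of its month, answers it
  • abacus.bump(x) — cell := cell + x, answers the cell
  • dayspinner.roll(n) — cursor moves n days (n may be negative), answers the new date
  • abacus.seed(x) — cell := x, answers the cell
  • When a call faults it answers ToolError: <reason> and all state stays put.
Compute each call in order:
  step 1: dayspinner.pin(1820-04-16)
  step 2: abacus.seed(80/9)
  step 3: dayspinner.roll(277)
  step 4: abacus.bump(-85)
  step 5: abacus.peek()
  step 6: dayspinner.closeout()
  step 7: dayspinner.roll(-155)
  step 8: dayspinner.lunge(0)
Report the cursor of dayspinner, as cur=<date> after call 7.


Answer: cur=1820-08-29

Derivation:
Next I call dayspinner.pin on d='1820-04-16', yielding 1820-04-16.
I run abacus.seed on x='80/9', giving 80/9.
I call dayspinner.roll on n='277', yielding 1821-01-18.
Using abacus.bump on x='-85', and see -685/9.
Invoking abacus.peek, giving -685/9.
I invoke dayspinner.closeout(), yielding 1821-01-31.
Now I run dayspinner.roll on n='-155', yielding 1820-08-29.
Calling dayspinner.lunge on n='0', and see 1820-08-29.


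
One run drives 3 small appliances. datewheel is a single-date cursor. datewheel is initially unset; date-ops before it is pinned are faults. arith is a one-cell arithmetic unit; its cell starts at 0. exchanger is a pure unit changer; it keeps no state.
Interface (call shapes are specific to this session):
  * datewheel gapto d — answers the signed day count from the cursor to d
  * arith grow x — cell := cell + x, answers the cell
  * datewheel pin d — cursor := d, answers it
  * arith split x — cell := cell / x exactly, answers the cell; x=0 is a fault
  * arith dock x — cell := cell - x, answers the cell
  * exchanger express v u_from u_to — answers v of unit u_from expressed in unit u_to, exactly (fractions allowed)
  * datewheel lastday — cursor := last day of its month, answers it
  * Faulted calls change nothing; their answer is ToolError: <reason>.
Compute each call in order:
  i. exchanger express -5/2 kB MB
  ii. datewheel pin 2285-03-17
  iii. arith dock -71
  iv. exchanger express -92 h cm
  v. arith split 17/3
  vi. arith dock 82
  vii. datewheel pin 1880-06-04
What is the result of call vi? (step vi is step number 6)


Answer: -1181/17

Derivation:
Act: exchanger express[v→-5/2; u_from→kB; u_to→MB]
Obs: -1/400
Act: datewheel pin[d→2285-03-17]
Obs: 2285-03-17
Act: arith dock[x→-71]
Obs: 71
Act: exchanger express[v→-92; u_from→h; u_to→cm]
Obs: ToolError: incompatible units
Act: arith split[x→17/3]
Obs: 213/17
Act: arith dock[x→82]
Obs: -1181/17
Act: datewheel pin[d→1880-06-04]
Obs: 1880-06-04


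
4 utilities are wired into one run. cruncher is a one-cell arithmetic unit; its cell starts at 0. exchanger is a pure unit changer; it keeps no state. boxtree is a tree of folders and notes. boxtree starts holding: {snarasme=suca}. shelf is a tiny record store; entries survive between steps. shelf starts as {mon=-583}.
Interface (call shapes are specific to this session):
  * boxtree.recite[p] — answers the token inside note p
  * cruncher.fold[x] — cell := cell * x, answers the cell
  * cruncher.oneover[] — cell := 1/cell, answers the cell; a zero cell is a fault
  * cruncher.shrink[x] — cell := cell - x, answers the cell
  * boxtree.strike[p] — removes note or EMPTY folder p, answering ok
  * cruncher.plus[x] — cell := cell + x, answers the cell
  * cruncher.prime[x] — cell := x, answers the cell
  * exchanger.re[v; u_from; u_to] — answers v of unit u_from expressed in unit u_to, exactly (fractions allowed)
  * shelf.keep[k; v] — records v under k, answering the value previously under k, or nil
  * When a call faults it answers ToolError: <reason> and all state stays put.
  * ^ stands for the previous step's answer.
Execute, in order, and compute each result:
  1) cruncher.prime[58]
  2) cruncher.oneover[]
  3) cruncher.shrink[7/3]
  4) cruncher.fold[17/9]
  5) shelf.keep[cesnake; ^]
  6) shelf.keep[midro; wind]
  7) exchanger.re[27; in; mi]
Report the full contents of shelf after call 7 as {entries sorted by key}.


Answer: {cesnake=-6851/1566, midro=wind, mon=-583}

Derivation:
>> prime(x=58)
<< 58
>> oneover()
<< 1/58
>> shrink(x=7/3)
<< -403/174
>> fold(x=17/9)
<< -6851/1566
>> keep(k=cesnake, v=^)
<< nil
>> keep(k=midro, v=wind)
<< nil
>> re(v=27, u_from=in, u_to=mi)
<< 3/7040


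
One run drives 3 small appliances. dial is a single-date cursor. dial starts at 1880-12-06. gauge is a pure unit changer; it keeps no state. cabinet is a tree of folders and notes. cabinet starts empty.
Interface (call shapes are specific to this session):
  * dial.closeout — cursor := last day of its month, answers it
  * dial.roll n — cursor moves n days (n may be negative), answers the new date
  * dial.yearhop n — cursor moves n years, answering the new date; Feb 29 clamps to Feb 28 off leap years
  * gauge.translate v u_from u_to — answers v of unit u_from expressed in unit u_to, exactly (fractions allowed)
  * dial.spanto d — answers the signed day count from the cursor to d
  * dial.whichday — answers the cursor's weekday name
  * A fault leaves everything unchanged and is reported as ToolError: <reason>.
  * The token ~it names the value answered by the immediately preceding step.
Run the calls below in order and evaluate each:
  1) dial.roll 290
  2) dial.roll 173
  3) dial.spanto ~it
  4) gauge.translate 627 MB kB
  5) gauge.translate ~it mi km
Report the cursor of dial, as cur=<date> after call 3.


Answer: cur=1882-03-14

Derivation:
>>> roll 290
  1881-09-22
>>> roll 173
  1882-03-14
>>> spanto ~it
  0
>>> translate 627 MB kB
  627000
>>> translate ~it mi km
  126132336/125


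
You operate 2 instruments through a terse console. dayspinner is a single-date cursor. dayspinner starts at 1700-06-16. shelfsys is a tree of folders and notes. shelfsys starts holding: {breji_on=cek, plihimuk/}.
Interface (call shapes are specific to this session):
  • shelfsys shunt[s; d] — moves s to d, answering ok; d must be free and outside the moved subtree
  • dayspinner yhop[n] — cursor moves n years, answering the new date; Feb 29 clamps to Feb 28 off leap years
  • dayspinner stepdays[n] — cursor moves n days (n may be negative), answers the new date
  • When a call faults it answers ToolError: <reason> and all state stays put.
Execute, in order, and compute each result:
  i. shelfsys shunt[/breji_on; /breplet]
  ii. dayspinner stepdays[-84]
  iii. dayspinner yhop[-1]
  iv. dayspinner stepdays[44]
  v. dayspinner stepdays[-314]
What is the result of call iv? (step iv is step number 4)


>>> shelfsys shunt /breji_on /breplet
  ok
>>> dayspinner stepdays -84
  1700-03-24
>>> dayspinner yhop -1
  1699-03-24
>>> dayspinner stepdays 44
  1699-05-07
>>> dayspinner stepdays -314
  1698-06-27

Answer: 1699-05-07


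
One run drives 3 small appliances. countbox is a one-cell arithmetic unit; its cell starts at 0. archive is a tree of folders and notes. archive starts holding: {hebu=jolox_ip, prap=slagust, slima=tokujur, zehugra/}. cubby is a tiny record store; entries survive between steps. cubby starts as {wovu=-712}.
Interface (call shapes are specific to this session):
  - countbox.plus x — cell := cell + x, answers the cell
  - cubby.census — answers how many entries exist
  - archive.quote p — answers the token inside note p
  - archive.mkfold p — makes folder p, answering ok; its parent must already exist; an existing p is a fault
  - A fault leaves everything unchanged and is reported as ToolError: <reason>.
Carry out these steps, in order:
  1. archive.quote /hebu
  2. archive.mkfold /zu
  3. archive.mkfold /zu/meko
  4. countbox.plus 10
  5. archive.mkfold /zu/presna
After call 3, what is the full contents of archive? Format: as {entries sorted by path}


Answer: {hebu=jolox_ip, prap=slagust, slima=tokujur, zehugra/, zu/, zu/meko/}

Derivation:
Then quote on p=/hebu: jolox_ip.
I invoke mkfold on p=/zu, and observe ok.
I use mkfold on p=/zu/meko, yielding ok.
Next I call plus on x=10, and observe 10.
Using mkfold on p=/zu/presna, which returns ok.


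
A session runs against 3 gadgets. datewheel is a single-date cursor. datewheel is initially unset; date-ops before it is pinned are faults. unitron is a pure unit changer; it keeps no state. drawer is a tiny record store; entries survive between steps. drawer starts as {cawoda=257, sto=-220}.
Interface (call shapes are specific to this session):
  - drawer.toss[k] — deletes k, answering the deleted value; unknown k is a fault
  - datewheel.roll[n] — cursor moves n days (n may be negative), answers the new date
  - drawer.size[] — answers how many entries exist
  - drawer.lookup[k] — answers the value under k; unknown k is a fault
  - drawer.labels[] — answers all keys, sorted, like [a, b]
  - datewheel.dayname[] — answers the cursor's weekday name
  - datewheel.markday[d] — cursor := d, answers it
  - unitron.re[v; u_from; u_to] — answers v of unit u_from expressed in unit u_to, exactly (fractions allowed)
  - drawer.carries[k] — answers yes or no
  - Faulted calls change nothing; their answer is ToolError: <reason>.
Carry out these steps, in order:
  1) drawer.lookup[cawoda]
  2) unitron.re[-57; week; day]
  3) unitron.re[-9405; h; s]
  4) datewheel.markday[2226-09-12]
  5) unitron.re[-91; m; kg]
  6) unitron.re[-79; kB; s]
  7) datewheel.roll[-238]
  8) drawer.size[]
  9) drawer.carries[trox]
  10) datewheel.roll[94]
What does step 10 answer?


Act: drawer.lookup[k=cawoda]
Obs: 257
Act: unitron.re[v=-57; u_from=week; u_to=day]
Obs: -399
Act: unitron.re[v=-9405; u_from=h; u_to=s]
Obs: -33858000
Act: datewheel.markday[d=2226-09-12]
Obs: 2226-09-12
Act: unitron.re[v=-91; u_from=m; u_to=kg]
Obs: ToolError: incompatible units
Act: unitron.re[v=-79; u_from=kB; u_to=s]
Obs: ToolError: incompatible units
Act: datewheel.roll[n=-238]
Obs: 2226-01-17
Act: drawer.size[]
Obs: 2
Act: drawer.carries[k=trox]
Obs: no
Act: datewheel.roll[n=94]
Obs: 2226-04-21

Answer: 2226-04-21


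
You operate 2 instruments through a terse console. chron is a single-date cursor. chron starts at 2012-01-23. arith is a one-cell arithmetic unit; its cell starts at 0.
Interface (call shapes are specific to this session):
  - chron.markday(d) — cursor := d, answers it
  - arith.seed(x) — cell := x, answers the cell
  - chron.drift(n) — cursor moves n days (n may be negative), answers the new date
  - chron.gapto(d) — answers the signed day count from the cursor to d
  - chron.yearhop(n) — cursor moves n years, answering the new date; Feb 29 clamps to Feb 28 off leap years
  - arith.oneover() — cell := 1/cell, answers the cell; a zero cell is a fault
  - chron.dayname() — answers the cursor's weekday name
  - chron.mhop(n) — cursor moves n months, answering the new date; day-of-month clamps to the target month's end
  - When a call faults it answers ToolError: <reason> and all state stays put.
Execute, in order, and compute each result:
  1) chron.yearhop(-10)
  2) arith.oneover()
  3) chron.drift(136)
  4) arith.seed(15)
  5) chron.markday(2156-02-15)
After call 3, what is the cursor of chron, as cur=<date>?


Answer: cur=2002-06-08

Derivation:
→ chron.yearhop(n=-10)
← 2002-01-23
→ arith.oneover()
← ToolError: reciprocal of zero
→ chron.drift(n=136)
← 2002-06-08
→ arith.seed(x=15)
← 15
→ chron.markday(d=2156-02-15)
← 2156-02-15


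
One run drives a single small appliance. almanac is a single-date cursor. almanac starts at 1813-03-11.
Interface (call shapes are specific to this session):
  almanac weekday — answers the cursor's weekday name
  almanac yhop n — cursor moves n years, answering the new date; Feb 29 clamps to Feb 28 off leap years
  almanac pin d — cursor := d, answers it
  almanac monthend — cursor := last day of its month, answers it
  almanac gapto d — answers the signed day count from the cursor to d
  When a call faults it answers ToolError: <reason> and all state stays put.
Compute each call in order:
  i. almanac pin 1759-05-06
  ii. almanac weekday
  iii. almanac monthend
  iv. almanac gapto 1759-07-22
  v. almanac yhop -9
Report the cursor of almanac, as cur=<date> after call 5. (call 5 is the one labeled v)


Answer: cur=1750-05-31

Derivation:
# 1. almanac pin(d→1759-05-06) => 1759-05-06
# 2. almanac weekday() => Sunday
# 3. almanac monthend() => 1759-05-31
# 4. almanac gapto(d→1759-07-22) => 52
# 5. almanac yhop(n→-9) => 1750-05-31


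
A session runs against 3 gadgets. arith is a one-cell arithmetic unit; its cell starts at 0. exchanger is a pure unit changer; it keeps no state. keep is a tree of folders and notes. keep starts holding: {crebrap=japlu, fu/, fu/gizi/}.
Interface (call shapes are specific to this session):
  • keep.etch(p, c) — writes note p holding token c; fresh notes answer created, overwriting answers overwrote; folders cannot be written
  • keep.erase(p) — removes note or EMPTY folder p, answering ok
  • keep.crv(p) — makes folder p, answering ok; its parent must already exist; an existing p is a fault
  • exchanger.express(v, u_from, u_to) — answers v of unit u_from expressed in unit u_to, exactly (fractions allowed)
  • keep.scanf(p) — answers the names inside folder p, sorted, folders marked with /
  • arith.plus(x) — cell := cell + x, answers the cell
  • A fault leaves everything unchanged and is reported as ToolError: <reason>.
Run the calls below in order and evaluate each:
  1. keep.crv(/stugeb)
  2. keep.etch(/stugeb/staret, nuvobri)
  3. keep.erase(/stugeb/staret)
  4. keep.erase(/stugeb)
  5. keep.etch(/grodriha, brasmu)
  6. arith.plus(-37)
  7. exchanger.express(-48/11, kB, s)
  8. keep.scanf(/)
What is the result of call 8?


>> keep.crv(p: /stugeb)
<< ok
>> keep.etch(p: /stugeb/staret, c: nuvobri)
<< created
>> keep.erase(p: /stugeb/staret)
<< ok
>> keep.erase(p: /stugeb)
<< ok
>> keep.etch(p: /grodriha, c: brasmu)
<< created
>> arith.plus(x: -37)
<< -37
>> exchanger.express(v: -48/11, u_from: kB, u_to: s)
<< ToolError: incompatible units
>> keep.scanf(p: /)
<< [crebrap, fu/, grodriha]

Answer: [crebrap, fu/, grodriha]


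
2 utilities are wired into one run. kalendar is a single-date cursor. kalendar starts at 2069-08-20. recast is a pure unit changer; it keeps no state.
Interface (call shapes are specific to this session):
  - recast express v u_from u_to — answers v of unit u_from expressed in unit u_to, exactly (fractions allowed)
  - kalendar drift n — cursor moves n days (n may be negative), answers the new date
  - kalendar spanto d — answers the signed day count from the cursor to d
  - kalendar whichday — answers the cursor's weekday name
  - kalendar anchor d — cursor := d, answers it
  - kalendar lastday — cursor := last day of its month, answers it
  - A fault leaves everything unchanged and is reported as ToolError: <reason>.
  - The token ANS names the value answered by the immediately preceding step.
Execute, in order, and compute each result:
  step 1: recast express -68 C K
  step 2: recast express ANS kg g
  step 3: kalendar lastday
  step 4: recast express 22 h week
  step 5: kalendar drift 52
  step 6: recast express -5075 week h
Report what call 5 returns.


% 1. recast express(-68, C, K) => 4103/20
% 2. recast express(ANS, kg, g) => 205150
% 3. kalendar lastday() => 2069-08-31
% 4. recast express(22, h, week) => 11/84
% 5. kalendar drift(52) => 2069-10-22
% 6. recast express(-5075, week, h) => -852600

Answer: 2069-10-22


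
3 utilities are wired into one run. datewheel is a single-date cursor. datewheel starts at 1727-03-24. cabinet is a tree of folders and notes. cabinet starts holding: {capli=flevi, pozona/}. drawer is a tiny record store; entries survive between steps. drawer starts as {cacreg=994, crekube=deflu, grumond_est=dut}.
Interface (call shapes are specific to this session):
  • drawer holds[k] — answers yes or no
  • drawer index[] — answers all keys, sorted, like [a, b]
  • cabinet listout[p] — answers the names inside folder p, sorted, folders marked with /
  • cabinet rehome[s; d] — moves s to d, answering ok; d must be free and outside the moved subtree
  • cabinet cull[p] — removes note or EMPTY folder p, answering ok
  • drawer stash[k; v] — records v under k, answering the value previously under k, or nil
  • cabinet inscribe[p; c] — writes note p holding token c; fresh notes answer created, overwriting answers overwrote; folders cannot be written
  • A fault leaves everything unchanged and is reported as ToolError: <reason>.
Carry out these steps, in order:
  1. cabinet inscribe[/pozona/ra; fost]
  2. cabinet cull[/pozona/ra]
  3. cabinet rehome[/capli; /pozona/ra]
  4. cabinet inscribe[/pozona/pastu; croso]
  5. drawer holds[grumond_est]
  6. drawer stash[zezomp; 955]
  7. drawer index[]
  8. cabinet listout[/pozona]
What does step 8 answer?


Answer: [pastu, ra]

Derivation:
~$ cabinet inscribe p=/pozona/ra c=fost
  created
~$ cabinet cull p=/pozona/ra
  ok
~$ cabinet rehome s=/capli d=/pozona/ra
  ok
~$ cabinet inscribe p=/pozona/pastu c=croso
  created
~$ drawer holds k=grumond_est
  yes
~$ drawer stash k=zezomp v=955
  nil
~$ drawer index
  [cacreg, crekube, grumond_est, zezomp]
~$ cabinet listout p=/pozona
  [pastu, ra]


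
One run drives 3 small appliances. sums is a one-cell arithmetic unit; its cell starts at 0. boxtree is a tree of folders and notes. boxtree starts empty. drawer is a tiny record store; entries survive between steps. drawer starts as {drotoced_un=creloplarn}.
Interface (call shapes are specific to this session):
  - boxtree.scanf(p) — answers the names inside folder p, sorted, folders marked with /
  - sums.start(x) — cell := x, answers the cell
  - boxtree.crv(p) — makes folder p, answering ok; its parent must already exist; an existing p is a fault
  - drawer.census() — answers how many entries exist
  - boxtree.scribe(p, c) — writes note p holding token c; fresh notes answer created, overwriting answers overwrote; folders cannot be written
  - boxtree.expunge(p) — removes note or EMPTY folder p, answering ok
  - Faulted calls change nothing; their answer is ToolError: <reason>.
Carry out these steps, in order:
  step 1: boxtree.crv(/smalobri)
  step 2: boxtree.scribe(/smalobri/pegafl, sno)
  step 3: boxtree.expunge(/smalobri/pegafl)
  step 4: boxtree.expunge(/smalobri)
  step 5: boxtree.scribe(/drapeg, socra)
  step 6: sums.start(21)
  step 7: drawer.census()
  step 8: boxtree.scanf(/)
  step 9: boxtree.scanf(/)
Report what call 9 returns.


Answer: [drapeg]

Derivation:
Calling crv using p='/smalobri': ok.
I try scribe using p='/smalobri/pegafl', c='sno', which returns created.
Invoking expunge using p='/smalobri/pegafl', — result: ok.
Calling expunge using p='/smalobri', and see ok.
Now I run scribe using p='/drapeg', c='socra', — result: created.
Then start using x='21', yielding 21.
I run census, and observe 1.
Then scanf using p='/', yielding [drapeg].
Next I call scanf using p='/', → [drapeg].


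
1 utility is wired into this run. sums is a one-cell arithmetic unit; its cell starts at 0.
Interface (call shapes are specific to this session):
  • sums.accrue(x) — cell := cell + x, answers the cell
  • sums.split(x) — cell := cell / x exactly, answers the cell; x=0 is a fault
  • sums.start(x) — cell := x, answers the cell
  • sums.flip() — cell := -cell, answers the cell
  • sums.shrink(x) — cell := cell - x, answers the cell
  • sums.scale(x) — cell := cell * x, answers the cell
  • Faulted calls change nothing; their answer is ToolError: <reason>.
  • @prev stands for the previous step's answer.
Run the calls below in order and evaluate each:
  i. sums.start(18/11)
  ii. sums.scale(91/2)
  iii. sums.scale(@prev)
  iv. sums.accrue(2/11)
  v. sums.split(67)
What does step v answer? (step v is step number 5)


Answer: 670783/8107

Derivation:
// sums.start(18/11) == 18/11
// sums.scale(91/2) == 819/11
// sums.scale(@prev) == 670761/121
// sums.accrue(2/11) == 670783/121
// sums.split(67) == 670783/8107


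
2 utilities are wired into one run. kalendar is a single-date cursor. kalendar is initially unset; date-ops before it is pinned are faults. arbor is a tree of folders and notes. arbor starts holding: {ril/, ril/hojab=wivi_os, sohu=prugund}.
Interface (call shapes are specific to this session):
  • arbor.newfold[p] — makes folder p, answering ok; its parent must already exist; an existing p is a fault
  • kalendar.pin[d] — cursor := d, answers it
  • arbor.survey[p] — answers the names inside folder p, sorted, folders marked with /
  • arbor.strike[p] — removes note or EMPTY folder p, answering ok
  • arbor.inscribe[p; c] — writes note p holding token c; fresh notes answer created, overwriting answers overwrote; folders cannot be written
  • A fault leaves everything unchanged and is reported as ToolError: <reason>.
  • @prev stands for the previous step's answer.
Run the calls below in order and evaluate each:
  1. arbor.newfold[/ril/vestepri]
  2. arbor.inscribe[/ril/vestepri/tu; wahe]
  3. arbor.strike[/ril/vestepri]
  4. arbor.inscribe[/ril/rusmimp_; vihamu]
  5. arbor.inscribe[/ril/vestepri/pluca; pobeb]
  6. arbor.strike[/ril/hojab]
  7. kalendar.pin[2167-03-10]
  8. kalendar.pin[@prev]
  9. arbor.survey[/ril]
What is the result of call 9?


> arbor.newfold p→/ril/vestepri
= ok
> arbor.inscribe p→/ril/vestepri/tu c→wahe
= created
> arbor.strike p→/ril/vestepri
= ToolError: not empty
> arbor.inscribe p→/ril/rusmimp_ c→vihamu
= created
> arbor.inscribe p→/ril/vestepri/pluca c→pobeb
= created
> arbor.strike p→/ril/hojab
= ok
> kalendar.pin d→2167-03-10
= 2167-03-10
> kalendar.pin d→@prev
= 2167-03-10
> arbor.survey p→/ril
= [rusmimp_, vestepri/]

Answer: [rusmimp_, vestepri/]


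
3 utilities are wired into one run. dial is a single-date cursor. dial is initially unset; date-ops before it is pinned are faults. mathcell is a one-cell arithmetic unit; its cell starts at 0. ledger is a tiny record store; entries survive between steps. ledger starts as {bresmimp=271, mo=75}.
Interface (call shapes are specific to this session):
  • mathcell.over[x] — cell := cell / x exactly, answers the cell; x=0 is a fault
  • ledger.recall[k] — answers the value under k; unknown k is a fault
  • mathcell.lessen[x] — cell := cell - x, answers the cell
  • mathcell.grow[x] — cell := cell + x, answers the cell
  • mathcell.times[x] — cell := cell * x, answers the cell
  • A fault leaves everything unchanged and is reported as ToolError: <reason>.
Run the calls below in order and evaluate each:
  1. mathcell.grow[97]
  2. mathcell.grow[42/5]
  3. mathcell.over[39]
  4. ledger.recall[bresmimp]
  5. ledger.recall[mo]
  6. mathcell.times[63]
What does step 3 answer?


Answer: 527/195

Derivation:
-> grow(x→97)
<- 97
-> grow(x→42/5)
<- 527/5
-> over(x→39)
<- 527/195
-> recall(k→bresmimp)
<- 271
-> recall(k→mo)
<- 75
-> times(x→63)
<- 11067/65


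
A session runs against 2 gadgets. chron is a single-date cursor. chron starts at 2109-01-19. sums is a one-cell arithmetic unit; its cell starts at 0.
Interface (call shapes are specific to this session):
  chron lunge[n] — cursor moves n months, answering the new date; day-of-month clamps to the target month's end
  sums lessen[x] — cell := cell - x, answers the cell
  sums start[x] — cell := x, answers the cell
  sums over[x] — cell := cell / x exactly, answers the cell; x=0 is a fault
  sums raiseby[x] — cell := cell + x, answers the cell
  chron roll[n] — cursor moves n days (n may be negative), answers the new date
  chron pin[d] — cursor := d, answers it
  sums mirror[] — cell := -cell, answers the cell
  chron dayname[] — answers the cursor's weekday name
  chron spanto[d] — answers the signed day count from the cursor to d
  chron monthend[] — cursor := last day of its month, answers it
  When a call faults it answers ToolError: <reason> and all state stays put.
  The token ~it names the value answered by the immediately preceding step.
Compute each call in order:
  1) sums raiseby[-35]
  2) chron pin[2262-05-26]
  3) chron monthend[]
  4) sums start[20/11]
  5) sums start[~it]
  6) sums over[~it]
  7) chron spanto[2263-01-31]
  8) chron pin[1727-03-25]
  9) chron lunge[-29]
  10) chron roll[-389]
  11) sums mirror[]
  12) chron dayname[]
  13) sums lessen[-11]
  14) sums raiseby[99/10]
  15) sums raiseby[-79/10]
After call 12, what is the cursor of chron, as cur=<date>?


CALL sums raiseby[x='-35']
RET  -35
CALL chron pin[d='2262-05-26']
RET  2262-05-26
CALL chron monthend[]
RET  2262-05-31
CALL sums start[x='20/11']
RET  20/11
CALL sums start[x='~it']
RET  20/11
CALL sums over[x='~it']
RET  1
CALL chron spanto[d='2263-01-31']
RET  245
CALL chron pin[d='1727-03-25']
RET  1727-03-25
CALL chron lunge[n='-29']
RET  1724-10-25
CALL chron roll[n='-389']
RET  1723-10-02
CALL sums mirror[]
RET  -1
CALL chron dayname[]
RET  Saturday
CALL sums lessen[x='-11']
RET  10
CALL sums raiseby[x='99/10']
RET  199/10
CALL sums raiseby[x='-79/10']
RET  12

Answer: cur=1723-10-02


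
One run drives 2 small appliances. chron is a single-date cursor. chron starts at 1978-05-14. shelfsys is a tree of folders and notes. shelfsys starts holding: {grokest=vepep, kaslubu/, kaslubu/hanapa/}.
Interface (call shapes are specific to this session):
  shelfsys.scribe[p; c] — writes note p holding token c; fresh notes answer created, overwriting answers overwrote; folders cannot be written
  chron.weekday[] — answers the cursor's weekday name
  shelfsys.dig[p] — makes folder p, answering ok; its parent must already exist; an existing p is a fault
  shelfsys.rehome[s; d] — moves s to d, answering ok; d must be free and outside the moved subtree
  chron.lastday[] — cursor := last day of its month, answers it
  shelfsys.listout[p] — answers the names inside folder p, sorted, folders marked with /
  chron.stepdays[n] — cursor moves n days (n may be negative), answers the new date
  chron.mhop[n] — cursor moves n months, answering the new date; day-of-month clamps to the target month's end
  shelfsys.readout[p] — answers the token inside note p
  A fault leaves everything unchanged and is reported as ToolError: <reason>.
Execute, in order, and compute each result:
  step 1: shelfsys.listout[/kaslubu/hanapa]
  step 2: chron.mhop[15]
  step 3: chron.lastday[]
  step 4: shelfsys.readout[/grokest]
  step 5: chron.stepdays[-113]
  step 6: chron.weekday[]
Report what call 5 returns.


> listout p=/kaslubu/hanapa
[out] []
> mhop n=15
[out] 1979-08-14
> lastday
[out] 1979-08-31
> readout p=/grokest
[out] vepep
> stepdays n=-113
[out] 1979-05-10
> weekday
[out] Thursday

Answer: 1979-05-10


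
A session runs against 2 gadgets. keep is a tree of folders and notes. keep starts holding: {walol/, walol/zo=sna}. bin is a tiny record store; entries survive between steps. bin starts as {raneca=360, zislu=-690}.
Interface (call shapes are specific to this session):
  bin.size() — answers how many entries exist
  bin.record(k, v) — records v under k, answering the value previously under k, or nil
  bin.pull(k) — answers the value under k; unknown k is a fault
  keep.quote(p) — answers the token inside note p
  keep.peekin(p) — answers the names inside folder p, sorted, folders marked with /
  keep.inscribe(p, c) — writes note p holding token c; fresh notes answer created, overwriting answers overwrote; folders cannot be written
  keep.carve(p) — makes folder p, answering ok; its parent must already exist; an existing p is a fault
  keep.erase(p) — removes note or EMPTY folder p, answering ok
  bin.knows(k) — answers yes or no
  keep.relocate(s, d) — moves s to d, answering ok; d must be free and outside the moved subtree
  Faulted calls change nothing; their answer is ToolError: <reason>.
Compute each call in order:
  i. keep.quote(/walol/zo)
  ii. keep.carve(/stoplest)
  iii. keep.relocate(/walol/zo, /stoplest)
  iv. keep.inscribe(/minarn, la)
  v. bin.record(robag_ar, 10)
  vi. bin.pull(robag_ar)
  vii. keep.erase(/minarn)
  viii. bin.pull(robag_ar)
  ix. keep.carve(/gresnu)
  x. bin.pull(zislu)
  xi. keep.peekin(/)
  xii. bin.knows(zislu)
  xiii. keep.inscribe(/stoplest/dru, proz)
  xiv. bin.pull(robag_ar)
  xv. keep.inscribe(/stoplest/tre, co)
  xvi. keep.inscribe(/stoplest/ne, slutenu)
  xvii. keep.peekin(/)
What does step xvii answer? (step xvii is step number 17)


·→ keep.quote(p=/walol/zo)
·← sna
·→ keep.carve(p=/stoplest)
·← ok
·→ keep.relocate(s=/walol/zo, d=/stoplest)
·← ToolError: exists
·→ keep.inscribe(p=/minarn, c=la)
·← created
·→ bin.record(k=robag_ar, v=10)
·← nil
·→ bin.pull(k=robag_ar)
·← 10
·→ keep.erase(p=/minarn)
·← ok
·→ bin.pull(k=robag_ar)
·← 10
·→ keep.carve(p=/gresnu)
·← ok
·→ bin.pull(k=zislu)
·← -690
·→ keep.peekin(p=/)
·← [gresnu/, stoplest/, walol/]
·→ bin.knows(k=zislu)
·← yes
·→ keep.inscribe(p=/stoplest/dru, c=proz)
·← created
·→ bin.pull(k=robag_ar)
·← 10
·→ keep.inscribe(p=/stoplest/tre, c=co)
·← created
·→ keep.inscribe(p=/stoplest/ne, c=slutenu)
·← created
·→ keep.peekin(p=/)
·← [gresnu/, stoplest/, walol/]

Answer: [gresnu/, stoplest/, walol/]


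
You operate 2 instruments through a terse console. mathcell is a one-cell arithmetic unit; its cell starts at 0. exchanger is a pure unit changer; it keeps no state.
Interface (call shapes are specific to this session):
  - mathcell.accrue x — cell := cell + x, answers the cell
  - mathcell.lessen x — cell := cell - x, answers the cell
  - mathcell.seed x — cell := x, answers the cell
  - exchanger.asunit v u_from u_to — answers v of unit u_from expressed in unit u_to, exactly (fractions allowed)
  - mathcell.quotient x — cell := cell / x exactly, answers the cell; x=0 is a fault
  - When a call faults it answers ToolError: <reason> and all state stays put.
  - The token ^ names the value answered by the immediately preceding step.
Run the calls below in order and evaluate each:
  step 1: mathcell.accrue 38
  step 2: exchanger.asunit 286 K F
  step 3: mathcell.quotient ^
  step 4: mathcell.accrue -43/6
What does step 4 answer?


Answer: -214259/33078

Derivation:
>>> accrue x: 38
:: 38
>>> asunit v: 286 u_from: K u_to: F
:: 5513/100
>>> quotient x: ^
:: 3800/5513
>>> accrue x: -43/6
:: -214259/33078


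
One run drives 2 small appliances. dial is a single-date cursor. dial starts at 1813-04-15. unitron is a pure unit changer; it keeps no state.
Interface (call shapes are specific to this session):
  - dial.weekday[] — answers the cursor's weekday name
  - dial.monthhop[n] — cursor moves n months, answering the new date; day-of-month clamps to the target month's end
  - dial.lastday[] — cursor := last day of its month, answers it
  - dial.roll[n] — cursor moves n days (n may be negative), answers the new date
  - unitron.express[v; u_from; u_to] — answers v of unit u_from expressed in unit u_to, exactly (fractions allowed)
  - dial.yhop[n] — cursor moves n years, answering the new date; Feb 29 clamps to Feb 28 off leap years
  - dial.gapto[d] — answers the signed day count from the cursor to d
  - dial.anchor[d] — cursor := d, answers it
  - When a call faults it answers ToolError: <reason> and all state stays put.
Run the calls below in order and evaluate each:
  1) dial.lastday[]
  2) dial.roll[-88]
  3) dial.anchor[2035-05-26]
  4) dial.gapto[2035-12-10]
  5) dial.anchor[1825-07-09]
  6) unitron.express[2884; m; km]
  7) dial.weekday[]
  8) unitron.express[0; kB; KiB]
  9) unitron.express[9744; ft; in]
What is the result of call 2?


Act: lastday[]
Obs: 1813-04-30
Act: roll[n: -88]
Obs: 1813-02-01
Act: anchor[d: 2035-05-26]
Obs: 2035-05-26
Act: gapto[d: 2035-12-10]
Obs: 198
Act: anchor[d: 1825-07-09]
Obs: 1825-07-09
Act: express[v: 2884; u_from: m; u_to: km]
Obs: 721/250
Act: weekday[]
Obs: Saturday
Act: express[v: 0; u_from: kB; u_to: KiB]
Obs: 0
Act: express[v: 9744; u_from: ft; u_to: in]
Obs: 116928

Answer: 1813-02-01


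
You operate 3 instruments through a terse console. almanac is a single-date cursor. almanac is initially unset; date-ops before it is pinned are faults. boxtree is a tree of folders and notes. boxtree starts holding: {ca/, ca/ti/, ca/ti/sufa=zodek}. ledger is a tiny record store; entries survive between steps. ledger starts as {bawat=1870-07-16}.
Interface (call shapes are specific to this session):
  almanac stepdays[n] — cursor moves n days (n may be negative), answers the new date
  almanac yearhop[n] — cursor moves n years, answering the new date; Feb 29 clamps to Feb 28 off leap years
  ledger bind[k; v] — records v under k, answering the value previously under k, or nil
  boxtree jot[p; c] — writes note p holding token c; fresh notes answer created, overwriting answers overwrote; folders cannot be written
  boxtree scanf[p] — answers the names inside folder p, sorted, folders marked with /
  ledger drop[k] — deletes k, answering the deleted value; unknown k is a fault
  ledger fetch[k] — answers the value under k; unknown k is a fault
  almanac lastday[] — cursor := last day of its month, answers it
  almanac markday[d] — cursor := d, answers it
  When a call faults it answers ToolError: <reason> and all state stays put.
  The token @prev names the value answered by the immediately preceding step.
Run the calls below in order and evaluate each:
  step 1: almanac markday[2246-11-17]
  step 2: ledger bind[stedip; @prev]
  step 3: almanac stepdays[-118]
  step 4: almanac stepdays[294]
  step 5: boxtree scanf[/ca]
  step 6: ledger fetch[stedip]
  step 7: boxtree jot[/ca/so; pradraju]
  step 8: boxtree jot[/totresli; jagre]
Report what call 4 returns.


Answer: 2247-05-12

Derivation:
$ almanac markday d→2246-11-17
  2246-11-17
$ ledger bind k→stedip v→@prev
  nil
$ almanac stepdays n→-118
  2246-07-22
$ almanac stepdays n→294
  2247-05-12
$ boxtree scanf p→/ca
  [ti/]
$ ledger fetch k→stedip
  2246-11-17
$ boxtree jot p→/ca/so c→pradraju
  created
$ boxtree jot p→/totresli c→jagre
  created


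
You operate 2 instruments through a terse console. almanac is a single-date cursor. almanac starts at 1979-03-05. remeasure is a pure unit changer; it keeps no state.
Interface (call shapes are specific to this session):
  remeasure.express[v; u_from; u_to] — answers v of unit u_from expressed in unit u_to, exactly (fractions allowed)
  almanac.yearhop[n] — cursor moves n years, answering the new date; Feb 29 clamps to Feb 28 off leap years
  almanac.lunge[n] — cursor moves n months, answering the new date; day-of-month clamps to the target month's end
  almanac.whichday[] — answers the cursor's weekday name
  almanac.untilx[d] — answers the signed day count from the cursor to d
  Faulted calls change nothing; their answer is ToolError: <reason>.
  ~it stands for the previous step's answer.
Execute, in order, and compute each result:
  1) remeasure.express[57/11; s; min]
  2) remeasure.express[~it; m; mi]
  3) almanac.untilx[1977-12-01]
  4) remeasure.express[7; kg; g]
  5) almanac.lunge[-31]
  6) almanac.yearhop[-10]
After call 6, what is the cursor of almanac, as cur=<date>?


# 1. express(v: 57/11, u_from: s, u_to: min) == 19/220
# 2. express(v: ~it, u_from: m, u_to: mi) == 475/8851392
# 3. untilx(d: 1977-12-01) == -459
# 4. express(v: 7, u_from: kg, u_to: g) == 7000
# 5. lunge(n: -31) == 1976-08-05
# 6. yearhop(n: -10) == 1966-08-05

Answer: cur=1966-08-05


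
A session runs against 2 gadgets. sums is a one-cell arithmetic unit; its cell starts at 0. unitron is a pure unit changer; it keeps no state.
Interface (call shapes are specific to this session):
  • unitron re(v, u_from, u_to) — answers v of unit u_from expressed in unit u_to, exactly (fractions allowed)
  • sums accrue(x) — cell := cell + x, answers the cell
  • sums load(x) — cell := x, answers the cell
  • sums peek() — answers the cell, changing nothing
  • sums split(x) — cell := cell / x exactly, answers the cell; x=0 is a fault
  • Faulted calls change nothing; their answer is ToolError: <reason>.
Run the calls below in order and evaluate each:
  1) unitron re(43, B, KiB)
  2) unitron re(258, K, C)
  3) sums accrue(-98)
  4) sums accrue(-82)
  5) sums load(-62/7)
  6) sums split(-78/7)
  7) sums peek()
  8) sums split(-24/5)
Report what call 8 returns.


Do: unitron re[v→43; u_from→B; u_to→KiB]
See: 43/1024
Do: unitron re[v→258; u_from→K; u_to→C]
See: -303/20
Do: sums accrue[x→-98]
See: -98
Do: sums accrue[x→-82]
See: -180
Do: sums load[x→-62/7]
See: -62/7
Do: sums split[x→-78/7]
See: 31/39
Do: sums peek[]
See: 31/39
Do: sums split[x→-24/5]
See: -155/936

Answer: -155/936


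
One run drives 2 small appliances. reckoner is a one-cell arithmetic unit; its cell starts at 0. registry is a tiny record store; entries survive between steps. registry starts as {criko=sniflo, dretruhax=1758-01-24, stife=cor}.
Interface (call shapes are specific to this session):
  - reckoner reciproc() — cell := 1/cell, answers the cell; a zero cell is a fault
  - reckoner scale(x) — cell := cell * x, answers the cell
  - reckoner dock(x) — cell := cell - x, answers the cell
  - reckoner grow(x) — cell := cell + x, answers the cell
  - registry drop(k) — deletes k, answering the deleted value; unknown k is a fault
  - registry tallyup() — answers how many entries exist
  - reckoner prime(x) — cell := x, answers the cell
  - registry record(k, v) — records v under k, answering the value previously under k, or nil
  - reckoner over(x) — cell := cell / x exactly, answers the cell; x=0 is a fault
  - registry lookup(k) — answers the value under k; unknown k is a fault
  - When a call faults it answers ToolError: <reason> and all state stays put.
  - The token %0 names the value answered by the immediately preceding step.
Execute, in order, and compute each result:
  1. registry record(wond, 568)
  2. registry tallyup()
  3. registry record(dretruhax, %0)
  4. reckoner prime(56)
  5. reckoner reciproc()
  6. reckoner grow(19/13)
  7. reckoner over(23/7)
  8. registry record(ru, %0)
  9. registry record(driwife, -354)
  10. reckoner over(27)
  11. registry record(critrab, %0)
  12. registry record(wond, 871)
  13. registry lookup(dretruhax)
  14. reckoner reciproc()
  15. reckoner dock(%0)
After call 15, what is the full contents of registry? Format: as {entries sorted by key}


>> registry record(k: wond, v: 568)
<< nil
>> registry tallyup()
<< 4
>> registry record(k: dretruhax, v: %0)
<< 1758-01-24
>> reckoner prime(x: 56)
<< 56
>> reckoner reciproc()
<< 1/56
>> reckoner grow(x: 19/13)
<< 1077/728
>> reckoner over(x: 23/7)
<< 1077/2392
>> registry record(k: ru, v: %0)
<< nil
>> registry record(k: driwife, v: -354)
<< nil
>> reckoner over(x: 27)
<< 359/21528
>> registry record(k: critrab, v: %0)
<< nil
>> registry record(k: wond, v: 871)
<< 568
>> registry lookup(k: dretruhax)
<< 4
>> reckoner reciproc()
<< 21528/359
>> reckoner dock(x: %0)
<< 0

Answer: {criko=sniflo, critrab=359/21528, dretruhax=4, driwife=-354, ru=1077/2392, stife=cor, wond=871}
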